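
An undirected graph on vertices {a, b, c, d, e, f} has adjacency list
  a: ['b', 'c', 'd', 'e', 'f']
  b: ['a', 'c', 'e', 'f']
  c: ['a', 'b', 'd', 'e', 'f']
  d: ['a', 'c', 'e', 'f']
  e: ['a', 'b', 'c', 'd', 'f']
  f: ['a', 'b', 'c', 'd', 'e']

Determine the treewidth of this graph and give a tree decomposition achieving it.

The largest bag has 5 vertices, giving width 4; this decomposition certifies tw(G) ≤ 4. On the other hand G contains the 5-clique {a, c, d, e, f}. A clique must lie in a single bag of any decomposition, so no decomposition can have width below 4. Therefore the treewidth is 4.

Treewidth 4.
One optimal decomposition is:
Bags: B1 = {a, b, c, e, f}  B2 = {a, c, d, e, f}
Tree: B1–B2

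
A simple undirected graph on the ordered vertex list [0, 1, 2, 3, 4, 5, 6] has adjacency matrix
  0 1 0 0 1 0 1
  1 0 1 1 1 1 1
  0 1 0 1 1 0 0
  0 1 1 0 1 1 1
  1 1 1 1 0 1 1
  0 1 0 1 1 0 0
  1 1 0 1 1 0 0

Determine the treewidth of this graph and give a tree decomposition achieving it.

Treewidth 3.
One optimal decomposition is:
Bags: B1 = {1, 2, 3, 4}  B2 = {1, 3, 4, 5}  B3 = {1, 3, 4, 6}  B4 = {0, 1, 4, 6}
Tree: B1–B2, B1–B3, B3–B4

The largest bag has 4 vertices, giving width 3; this decomposition certifies tw(G) ≤ 3. Conversely, {0, 1, 4, 6} is a clique of size 4, and the vertices of any clique must share a bag in every tree decomposition; so some bag has ≥ 4 vertices and tw(G) ≥ 3. Therefore the treewidth is 3.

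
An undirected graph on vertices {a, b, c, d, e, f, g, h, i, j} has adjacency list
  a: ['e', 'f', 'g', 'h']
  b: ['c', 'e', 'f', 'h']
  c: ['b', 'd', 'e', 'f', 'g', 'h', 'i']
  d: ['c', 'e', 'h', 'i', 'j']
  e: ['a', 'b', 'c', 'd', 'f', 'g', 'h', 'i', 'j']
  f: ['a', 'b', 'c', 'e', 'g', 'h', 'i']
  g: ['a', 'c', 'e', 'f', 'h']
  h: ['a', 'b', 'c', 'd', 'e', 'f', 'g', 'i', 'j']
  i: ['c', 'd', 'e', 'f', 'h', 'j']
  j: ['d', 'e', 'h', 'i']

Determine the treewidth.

4

A width-4 tree decomposition is:
Bags: B1 = {c, e, f, h, i}  B2 = {c, e, f, g, h}  B3 = {a, e, f, g, h}  B4 = {c, d, e, h, i}  B5 = {d, e, h, i, j}  B6 = {b, c, e, f, h}
Tree: B1–B2, B2–B3, B1–B4, B4–B5, B2–B6
Every bag has size at most 5, so the width is 5 − 1 = 4 and tw(G) ≤ 4. Conversely, {d, e, h, i, j} is a clique of size 5, and the vertices of any clique must share a bag in every tree decomposition; so some bag has ≥ 5 vertices and tw(G) ≥ 4. The upper and lower bounds meet at 4, so that is the treewidth.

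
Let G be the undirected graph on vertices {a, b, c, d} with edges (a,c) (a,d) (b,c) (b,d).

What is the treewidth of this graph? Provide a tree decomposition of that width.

Every bag has size at most 3, so the width is 3 − 1 = 2 and tw(G) ≤ 2. Since a–d–b–c–a is a cycle in G, G is not acyclic. Forests are exactly the graphs of treewidth ≤ 1, so tw(G) ≥ 2. Therefore the treewidth is 2.

Treewidth 2.
Bags: B1 = {a, b, d}  B2 = {a, b, c}
Tree: B1–B2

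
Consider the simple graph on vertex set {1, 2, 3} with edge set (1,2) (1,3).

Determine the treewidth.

1

A width-1 tree decomposition is:
Bags: B1 = {1, 2}  B2 = {1, 3}
Tree: B1–B2
Each bag holds 2 vertices, so the decomposition has width 1, which upper-bounds the treewidth. Any graph with an edge has treewidth ≥ 1, and G has the edge 2–1. The upper and lower bounds meet at 1, so that is the treewidth.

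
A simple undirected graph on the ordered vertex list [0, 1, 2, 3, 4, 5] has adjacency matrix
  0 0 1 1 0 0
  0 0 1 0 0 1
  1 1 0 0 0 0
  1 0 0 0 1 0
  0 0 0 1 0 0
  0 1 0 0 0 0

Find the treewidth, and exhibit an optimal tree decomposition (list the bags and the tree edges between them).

Each bag holds 2 vertices, so the decomposition has width 1, which upper-bounds the treewidth. Any graph with an edge has treewidth ≥ 1, and G has the edge 5–1. The upper and lower bounds meet at 1, so that is the treewidth.

Treewidth 1.
One such decomposition:
Bags: B1 = {1, 5}  B2 = {1, 2}  B3 = {0, 2}  B4 = {0, 3}  B5 = {3, 4}
Tree: B1–B2, B2–B3, B3–B4, B4–B5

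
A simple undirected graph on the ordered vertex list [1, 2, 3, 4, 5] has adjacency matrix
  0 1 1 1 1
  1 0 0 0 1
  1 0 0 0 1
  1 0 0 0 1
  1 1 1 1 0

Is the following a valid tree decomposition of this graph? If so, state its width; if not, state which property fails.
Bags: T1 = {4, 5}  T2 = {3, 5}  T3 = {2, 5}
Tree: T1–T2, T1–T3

No — vertex 1 appears in no bag.

A tree decomposition must satisfy three properties: every vertex lies in some bag; for every edge, both endpoints lie together in some bag; and for every vertex, the bags containing it form a connected subtree. Here vertex 1 appears in no bag, so the decomposition is invalid.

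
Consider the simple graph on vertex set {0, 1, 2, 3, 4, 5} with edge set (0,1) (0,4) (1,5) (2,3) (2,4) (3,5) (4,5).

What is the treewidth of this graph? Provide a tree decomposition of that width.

Treewidth 2.
Bags: B1 = {0, 1, 5}  B2 = {0, 4, 5}  B3 = {3, 4, 5}  B4 = {2, 3, 4}
Tree: B1–B2, B2–B3, B3–B4

Each bag holds 3 vertices, so the decomposition has width 2, which upper-bounds the treewidth. The edges 1–0–4–5–1 form a cycle, so G is not a tree and its treewidth is at least 2. The upper and lower bounds meet at 2, so that is the treewidth.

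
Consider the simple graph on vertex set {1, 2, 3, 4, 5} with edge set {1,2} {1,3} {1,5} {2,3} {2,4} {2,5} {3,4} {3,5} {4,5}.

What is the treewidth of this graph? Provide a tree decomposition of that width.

Every bag has size at most 4, so the width is 4 − 1 = 3 and tw(G) ≤ 3. On the other hand G contains the 4-clique {1, 2, 3, 5}. A clique must lie in a single bag of any decomposition, so no decomposition can have width below 3. Combining the bounds, tw(G) = 3.

Treewidth 3.
One optimal decomposition is:
Bags: B1 = {1, 2, 3, 5}  B2 = {2, 3, 4, 5}
Tree: B1–B2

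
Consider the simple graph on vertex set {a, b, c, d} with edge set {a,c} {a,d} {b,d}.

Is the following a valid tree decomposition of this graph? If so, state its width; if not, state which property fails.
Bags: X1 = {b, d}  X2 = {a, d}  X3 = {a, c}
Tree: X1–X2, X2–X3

Checking the three conditions: (i) the bags cover all of {a, b, c, d}; (ii) for each edge, some bag contains both endpoints; (iii) the bags containing any fixed vertex form a subtree. All hold, so the decomposition is valid with width 2 − 1 = 1.

Yes; width 1.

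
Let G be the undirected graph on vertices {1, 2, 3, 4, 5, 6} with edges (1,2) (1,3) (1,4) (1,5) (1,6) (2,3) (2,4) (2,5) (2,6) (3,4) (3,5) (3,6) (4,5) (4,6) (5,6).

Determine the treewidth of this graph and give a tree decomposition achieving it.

A single bag containing all 6 vertices is trivially a valid decomposition of width 5. Conversely, {1, 2, 3, 4, 5, 6} is a clique of size 6, and the vertices of any clique must share a bag in every tree decomposition; so some bag has ≥ 6 vertices and tw(G) ≥ 5. The upper and lower bounds meet at 5, so that is the treewidth.

Treewidth 5.
One such decomposition:
Bags: B1 = {1, 2, 3, 4, 5, 6}
Tree: (single bag)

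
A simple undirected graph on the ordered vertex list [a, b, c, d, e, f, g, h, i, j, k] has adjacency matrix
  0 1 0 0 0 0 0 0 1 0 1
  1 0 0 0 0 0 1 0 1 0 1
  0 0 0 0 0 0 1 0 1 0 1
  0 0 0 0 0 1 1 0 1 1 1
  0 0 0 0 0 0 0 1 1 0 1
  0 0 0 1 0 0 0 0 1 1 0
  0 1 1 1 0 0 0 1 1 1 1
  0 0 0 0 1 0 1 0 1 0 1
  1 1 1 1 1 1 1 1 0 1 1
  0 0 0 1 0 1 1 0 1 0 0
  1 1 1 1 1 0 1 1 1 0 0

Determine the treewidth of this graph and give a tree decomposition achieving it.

Every bag has size at most 4, so the width is 4 − 1 = 3 and tw(G) ≤ 3. For the lower bound, the 4 vertices {d, g, i, j} are pairwise adjacent, and any tree decomposition puts a clique entirely inside one bag — forcing width ≥ 3. The upper and lower bounds meet at 3, so that is the treewidth.

Treewidth 3.
One such decomposition:
Bags: B1 = {d, g, i, k}  B2 = {g, h, i, k}  B3 = {c, g, i, k}  B4 = {b, g, i, k}  B5 = {e, h, i, k}  B6 = {a, b, i, k}  B7 = {d, g, i, j}  B8 = {d, f, i, j}
Tree: B1–B2, B1–B3, B3–B4, B2–B5, B4–B6, B1–B7, B7–B8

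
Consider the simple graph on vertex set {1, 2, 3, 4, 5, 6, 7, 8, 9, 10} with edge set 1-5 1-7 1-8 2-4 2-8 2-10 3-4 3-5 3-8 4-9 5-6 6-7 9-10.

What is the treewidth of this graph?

2

A width-2 tree decomposition is:
Bags: B1 = {1, 6, 7}  B2 = {1, 5, 6}  B3 = {1, 5, 8}  B4 = {3, 5, 8}  B5 = {2, 3, 8}  B6 = {2, 3, 4}  B7 = {2, 4, 10}  B8 = {4, 9, 10}
Tree: B1–B2, B2–B3, B3–B4, B4–B5, B5–B6, B6–B7, B7–B8
Every bag has size at most 3, so the width is 3 − 1 = 2 and tw(G) ≤ 2. Since 7–6–5–1–7 is a cycle in G, G is not acyclic. Forests are exactly the graphs of treewidth ≤ 1, so tw(G) ≥ 2. Combining the bounds, tw(G) = 2.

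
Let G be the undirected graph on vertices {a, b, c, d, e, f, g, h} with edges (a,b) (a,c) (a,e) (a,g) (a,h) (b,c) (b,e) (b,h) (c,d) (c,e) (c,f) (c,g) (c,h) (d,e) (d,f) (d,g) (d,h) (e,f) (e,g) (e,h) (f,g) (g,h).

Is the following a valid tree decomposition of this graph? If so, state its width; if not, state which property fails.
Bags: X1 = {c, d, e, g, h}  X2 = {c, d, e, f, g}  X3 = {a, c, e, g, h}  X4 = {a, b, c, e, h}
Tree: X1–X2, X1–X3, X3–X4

Yes; width 4.

Checking the three conditions: (i) the bags cover all of {a, b, c, d, e, f, g, h}; (ii) for each edge, some bag contains both endpoints; (iii) the bags containing any fixed vertex form a subtree. All hold, so the decomposition is valid with width 5 − 1 = 4.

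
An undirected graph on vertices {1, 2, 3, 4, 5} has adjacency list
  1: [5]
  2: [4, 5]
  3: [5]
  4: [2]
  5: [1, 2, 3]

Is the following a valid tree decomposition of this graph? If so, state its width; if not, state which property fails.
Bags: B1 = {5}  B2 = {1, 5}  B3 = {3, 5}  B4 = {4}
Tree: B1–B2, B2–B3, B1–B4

No — vertex 2 appears in no bag.

A tree decomposition must satisfy three properties: every vertex lies in some bag; for every edge, both endpoints lie together in some bag; and for every vertex, the bags containing it form a connected subtree. Here vertex 2 appears in no bag, so the decomposition is invalid.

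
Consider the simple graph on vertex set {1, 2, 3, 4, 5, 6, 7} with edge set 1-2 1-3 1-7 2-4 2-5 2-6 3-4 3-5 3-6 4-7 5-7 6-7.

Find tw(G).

3

A width-3 tree decomposition is:
Bags: B1 = {2, 3, 5, 7}  B2 = {2, 3, 6, 7}  B3 = {2, 3, 4, 7}  B4 = {1, 2, 3, 7}
Tree: B1–B2, B2–B3, B3–B4
The largest bag has 4 vertices, giving width 3; this decomposition certifies tw(G) ≤ 3. For the lower bound: the 4 vertex sets {3,5}, {6,7}, {2}, {4} are disjoint, each induces a connected subgraph, and every pair is joined by at least one edge of G. Contracting each set to a single vertex therefore yields K_{4} as a minor, and since treewidth is minor-monotone, tw(G) ≥ tw(K_{4}) = 3. The upper and lower bounds meet at 3, so that is the treewidth.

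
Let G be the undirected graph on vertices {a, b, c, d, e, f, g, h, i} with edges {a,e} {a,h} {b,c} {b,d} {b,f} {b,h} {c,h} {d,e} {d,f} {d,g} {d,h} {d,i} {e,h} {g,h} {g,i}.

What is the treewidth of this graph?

2

A width-2 tree decomposition is:
Bags: B1 = {d, e, h}  B2 = {b, d, h}  B3 = {b, c, h}  B4 = {d, g, h}  B5 = {d, g, i}  B6 = {a, e, h}  B7 = {b, d, f}
Tree: B1–B2, B2–B3, B1–B4, B4–B5, B1–B6, B2–B7
The largest bag has 3 vertices, giving width 2; this decomposition certifies tw(G) ≤ 2. On the other hand G contains the 3-clique {d, g, h}. A clique must lie in a single bag of any decomposition, so no decomposition can have width below 2. Therefore the treewidth is 2.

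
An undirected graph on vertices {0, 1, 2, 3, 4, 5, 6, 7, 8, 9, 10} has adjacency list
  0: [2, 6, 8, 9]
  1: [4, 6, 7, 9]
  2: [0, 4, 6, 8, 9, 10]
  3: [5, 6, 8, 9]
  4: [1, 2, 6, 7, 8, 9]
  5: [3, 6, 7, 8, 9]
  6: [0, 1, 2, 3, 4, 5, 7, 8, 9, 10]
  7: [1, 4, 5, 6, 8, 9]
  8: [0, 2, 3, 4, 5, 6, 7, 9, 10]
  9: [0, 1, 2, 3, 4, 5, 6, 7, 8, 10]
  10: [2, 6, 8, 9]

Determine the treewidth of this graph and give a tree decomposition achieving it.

Treewidth 4.
One optimal decomposition is:
Bags: B1 = {4, 6, 7, 8, 9}  B2 = {5, 6, 7, 8, 9}  B3 = {2, 4, 6, 8, 9}  B4 = {1, 4, 6, 7, 9}  B5 = {2, 6, 8, 9, 10}  B6 = {3, 5, 6, 8, 9}  B7 = {0, 2, 6, 8, 9}
Tree: B1–B2, B1–B3, B1–B4, B3–B5, B2–B6, B3–B7

Each bag holds 5 vertices, so the decomposition has width 4, which upper-bounds the treewidth. Conversely, {0, 2, 6, 8, 9} is a clique of size 5, and the vertices of any clique must share a bag in every tree decomposition; so some bag has ≥ 5 vertices and tw(G) ≥ 4. The upper and lower bounds meet at 4, so that is the treewidth.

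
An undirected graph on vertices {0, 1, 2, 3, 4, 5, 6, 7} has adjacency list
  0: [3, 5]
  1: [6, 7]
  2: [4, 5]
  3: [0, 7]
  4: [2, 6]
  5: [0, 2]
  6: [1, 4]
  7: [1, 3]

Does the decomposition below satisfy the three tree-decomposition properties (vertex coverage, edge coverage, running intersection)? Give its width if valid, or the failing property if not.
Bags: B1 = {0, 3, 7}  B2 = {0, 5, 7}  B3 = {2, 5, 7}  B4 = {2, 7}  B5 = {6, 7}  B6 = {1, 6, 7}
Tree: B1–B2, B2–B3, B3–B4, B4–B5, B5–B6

No — vertex 4 appears in no bag.

A tree decomposition must satisfy three properties: every vertex lies in some bag; for every edge, both endpoints lie together in some bag; and for every vertex, the bags containing it form a connected subtree. Here vertex 4 appears in no bag, so the decomposition is invalid.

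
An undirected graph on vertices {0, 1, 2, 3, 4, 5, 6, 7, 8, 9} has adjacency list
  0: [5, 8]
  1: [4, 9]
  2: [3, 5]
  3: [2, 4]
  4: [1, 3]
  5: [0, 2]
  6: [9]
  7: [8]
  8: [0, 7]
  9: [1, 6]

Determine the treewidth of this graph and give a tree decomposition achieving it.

Treewidth 1.
One such decomposition:
Bags: B1 = {7, 8}  B2 = {0, 8}  B3 = {0, 5}  B4 = {2, 5}  B5 = {2, 3}  B6 = {3, 4}  B7 = {1, 4}  B8 = {1, 9}  B9 = {6, 9}
Tree: B1–B2, B2–B3, B3–B4, B4–B5, B5–B6, B6–B7, B7–B8, B8–B9

Each bag holds 2 vertices, so the decomposition has width 1, which upper-bounds the treewidth. Any graph with an edge has treewidth ≥ 1, and G has the edge 7–8. Hence tw(G) = 1 exactly.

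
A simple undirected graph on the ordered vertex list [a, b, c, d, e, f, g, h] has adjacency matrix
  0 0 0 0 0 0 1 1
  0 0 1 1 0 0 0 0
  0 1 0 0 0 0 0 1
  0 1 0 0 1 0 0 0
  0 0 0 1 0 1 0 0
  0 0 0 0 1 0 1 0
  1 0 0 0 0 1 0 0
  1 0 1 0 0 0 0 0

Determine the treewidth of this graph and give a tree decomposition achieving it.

Treewidth 2.
One such decomposition:
Bags: B1 = {b, c, h}  B2 = {b, d, h}  B3 = {d, e, h}  B4 = {e, f, h}  B5 = {f, g, h}  B6 = {a, g, h}
Tree: B1–B2, B2–B3, B3–B4, B4–B5, B5–B6

The largest bag has 3 vertices, giving width 2; this decomposition certifies tw(G) ≤ 2. The edges h–c–b–d–e–f–g–a–h form a cycle, so G is not a tree and its treewidth is at least 2. Combining the bounds, tw(G) = 2.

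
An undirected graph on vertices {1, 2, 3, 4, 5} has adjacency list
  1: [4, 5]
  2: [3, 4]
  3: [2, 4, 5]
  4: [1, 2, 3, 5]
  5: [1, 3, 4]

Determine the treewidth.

A width-2 tree decomposition is:
Bags: B1 = {3, 4, 5}  B2 = {1, 4, 5}  B3 = {2, 3, 4}
Tree: B1–B2, B1–B3
Each bag holds 3 vertices, so the decomposition has width 2, which upper-bounds the treewidth. For the lower bound, the 3 vertices {1, 4, 5} are pairwise adjacent, and any tree decomposition puts a clique entirely inside one bag — forcing width ≥ 2. Combining the bounds, tw(G) = 2.

2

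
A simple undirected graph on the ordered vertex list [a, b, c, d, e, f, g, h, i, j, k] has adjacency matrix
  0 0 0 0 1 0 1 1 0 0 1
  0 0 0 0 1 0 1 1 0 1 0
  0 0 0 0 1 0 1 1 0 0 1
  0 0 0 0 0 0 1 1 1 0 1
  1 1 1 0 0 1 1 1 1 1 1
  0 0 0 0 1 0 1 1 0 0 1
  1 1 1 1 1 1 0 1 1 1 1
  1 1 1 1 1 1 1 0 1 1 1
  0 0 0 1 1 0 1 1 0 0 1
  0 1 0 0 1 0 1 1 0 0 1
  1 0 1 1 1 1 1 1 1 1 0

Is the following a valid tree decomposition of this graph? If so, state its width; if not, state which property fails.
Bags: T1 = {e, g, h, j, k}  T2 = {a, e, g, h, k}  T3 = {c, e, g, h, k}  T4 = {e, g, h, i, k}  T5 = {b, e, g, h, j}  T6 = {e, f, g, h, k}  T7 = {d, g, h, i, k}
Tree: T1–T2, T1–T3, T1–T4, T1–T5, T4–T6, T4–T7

Yes; width 4.

Every vertex of G appears in some bag (union = {a, b, c, d, e, f, g, h, i, j, k}); every edge is covered by a bag; and for each vertex v the set of bags containing v is connected in the bag tree. The decomposition is therefore valid. The largest bag has 5 vertices, so the width is 4.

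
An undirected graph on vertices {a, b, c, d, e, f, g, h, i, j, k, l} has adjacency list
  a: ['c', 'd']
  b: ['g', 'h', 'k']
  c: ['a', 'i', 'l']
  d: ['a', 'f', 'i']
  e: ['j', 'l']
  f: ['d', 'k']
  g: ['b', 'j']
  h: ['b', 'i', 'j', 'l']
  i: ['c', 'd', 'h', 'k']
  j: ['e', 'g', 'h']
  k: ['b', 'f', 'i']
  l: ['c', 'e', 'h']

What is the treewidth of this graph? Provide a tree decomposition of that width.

Every bag has size at most 4, so the width is 4 − 1 = 3 and tw(G) ≤ 3. For the lower bound: the 4 vertex sets {a,d,f}, {k}, {i}, {b,c,h,l} are disjoint, each induces a connected subgraph, and every pair is joined by at least one edge of G. Contracting each set to a single vertex therefore yields K_{4} as a minor, and since treewidth is minor-monotone, tw(G) ≥ tw(K_{4}) = 3. Therefore the treewidth is 3.

Treewidth 3.
One such decomposition:
Bags: B1 = {a, d, f, k}  B2 = {a, d, i, k}  B3 = {a, c, i, k}  B4 = {b, c, i, k}  B5 = {b, c, h, i}  B6 = {b, c, h, l}  B7 = {b, g, h, l}  B8 = {g, h, j, l}  B9 = {e, g, j, l}
Tree: B1–B2, B2–B3, B3–B4, B4–B5, B5–B6, B6–B7, B7–B8, B8–B9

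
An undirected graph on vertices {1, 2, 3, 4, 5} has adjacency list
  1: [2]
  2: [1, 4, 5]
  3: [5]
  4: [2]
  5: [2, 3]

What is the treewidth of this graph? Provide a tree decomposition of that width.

Treewidth 1.
One optimal decomposition is:
Bags: B1 = {3, 5}  B2 = {2, 5}  B3 = {2, 4}  B4 = {1, 2}
Tree: B1–B2, B2–B3, B3–B4

Each bag holds 2 vertices, so the decomposition has width 1, which upper-bounds the treewidth. G has an edge, so its treewidth is at least 1. The upper and lower bounds meet at 1, so that is the treewidth.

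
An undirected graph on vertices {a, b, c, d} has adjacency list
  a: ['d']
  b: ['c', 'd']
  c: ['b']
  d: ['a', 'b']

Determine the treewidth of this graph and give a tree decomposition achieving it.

Treewidth 1.
One optimal decomposition is:
Bags: B1 = {b, c}  B2 = {b, d}  B3 = {a, d}
Tree: B1–B2, B2–B3

The largest bag has 2 vertices, giving width 1; this decomposition certifies tw(G) ≤ 1. G has an edge, so its treewidth is at least 1. Therefore the treewidth is 1.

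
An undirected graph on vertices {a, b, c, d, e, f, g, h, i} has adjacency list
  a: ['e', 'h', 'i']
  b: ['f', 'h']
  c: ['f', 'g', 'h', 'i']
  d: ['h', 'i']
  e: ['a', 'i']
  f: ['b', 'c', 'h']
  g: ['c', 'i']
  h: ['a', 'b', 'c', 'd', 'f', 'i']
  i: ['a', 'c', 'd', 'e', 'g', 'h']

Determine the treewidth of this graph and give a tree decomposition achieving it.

The largest bag has 3 vertices, giving width 2; this decomposition certifies tw(G) ≤ 2. On the other hand G contains the 3-clique {c, g, i}. A clique must lie in a single bag of any decomposition, so no decomposition can have width below 2. Combining the bounds, tw(G) = 2.

Treewidth 2.
Bags: B1 = {a, h, i}  B2 = {c, h, i}  B3 = {d, h, i}  B4 = {c, f, h}  B5 = {b, f, h}  B6 = {a, e, i}  B7 = {c, g, i}
Tree: B1–B2, B1–B3, B2–B4, B4–B5, B1–B6, B2–B7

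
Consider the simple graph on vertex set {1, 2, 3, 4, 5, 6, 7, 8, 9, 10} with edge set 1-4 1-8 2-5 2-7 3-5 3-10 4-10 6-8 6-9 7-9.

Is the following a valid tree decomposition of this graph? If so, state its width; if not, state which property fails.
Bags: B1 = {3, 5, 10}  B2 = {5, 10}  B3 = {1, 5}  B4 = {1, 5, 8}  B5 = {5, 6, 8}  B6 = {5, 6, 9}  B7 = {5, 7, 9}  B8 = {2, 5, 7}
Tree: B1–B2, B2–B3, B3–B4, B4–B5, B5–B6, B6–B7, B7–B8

A tree decomposition must satisfy three properties: every vertex lies in some bag; for every edge, both endpoints lie together in some bag; and for every vertex, the bags containing it form a connected subtree. Here vertex 4 appears in no bag, so the decomposition is invalid.

No — vertex 4 appears in no bag.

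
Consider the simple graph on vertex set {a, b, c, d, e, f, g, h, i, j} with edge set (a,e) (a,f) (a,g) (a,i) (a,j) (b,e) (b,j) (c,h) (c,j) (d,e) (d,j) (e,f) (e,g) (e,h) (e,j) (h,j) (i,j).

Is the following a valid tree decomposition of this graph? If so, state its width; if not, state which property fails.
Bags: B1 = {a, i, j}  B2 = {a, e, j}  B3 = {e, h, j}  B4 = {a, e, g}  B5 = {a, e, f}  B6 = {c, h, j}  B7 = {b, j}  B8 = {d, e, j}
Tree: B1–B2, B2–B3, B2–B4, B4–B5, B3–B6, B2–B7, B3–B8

No — edge (e,b) lies in no bag.

A tree decomposition must satisfy three properties: every vertex lies in some bag; for every edge, both endpoints lie together in some bag; and for every vertex, the bags containing it form a connected subtree. Here edge (e,b) lies in no bag, so the decomposition is invalid.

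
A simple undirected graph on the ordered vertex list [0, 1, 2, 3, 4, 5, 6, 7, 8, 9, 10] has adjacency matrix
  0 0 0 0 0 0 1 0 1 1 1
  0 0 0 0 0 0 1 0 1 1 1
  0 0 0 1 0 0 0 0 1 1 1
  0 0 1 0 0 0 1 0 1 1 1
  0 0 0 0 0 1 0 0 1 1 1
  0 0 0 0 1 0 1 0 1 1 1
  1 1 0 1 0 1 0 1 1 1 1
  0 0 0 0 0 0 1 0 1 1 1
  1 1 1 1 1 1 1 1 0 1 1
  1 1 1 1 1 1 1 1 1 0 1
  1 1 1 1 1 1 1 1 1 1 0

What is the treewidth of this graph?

A width-4 tree decomposition is:
Bags: B1 = {3, 6, 8, 9, 10}  B2 = {1, 6, 8, 9, 10}  B3 = {5, 6, 8, 9, 10}  B4 = {2, 3, 8, 9, 10}  B5 = {6, 7, 8, 9, 10}  B6 = {0, 6, 8, 9, 10}  B7 = {4, 5, 8, 9, 10}
Tree: B1–B2, B2–B3, B1–B4, B3–B5, B1–B6, B3–B7
Every bag has size at most 5, so the width is 5 − 1 = 4 and tw(G) ≤ 4. Conversely, {2, 3, 8, 9, 10} is a clique of size 5, and the vertices of any clique must share a bag in every tree decomposition; so some bag has ≥ 5 vertices and tw(G) ≥ 4. The upper and lower bounds meet at 4, so that is the treewidth.

4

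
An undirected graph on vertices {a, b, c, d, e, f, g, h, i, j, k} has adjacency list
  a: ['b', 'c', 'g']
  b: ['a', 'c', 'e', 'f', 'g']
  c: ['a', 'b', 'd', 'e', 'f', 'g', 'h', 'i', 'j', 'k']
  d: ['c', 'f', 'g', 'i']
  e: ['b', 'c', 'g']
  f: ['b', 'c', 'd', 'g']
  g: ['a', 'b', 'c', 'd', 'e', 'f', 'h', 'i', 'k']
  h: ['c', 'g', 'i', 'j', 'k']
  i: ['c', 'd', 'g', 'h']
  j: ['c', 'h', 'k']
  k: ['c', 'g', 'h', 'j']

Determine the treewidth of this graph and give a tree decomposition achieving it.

Every bag has size at most 4, so the width is 4 − 1 = 3 and tw(G) ≤ 3. Conversely, {c, d, f, g} is a clique of size 4, and the vertices of any clique must share a bag in every tree decomposition; so some bag has ≥ 4 vertices and tw(G) ≥ 3. Hence tw(G) = 3 exactly.

Treewidth 3.
Bags: B1 = {c, d, g, i}  B2 = {c, d, f, g}  B3 = {b, c, f, g}  B4 = {a, b, c, g}  B5 = {c, g, h, i}  B6 = {c, g, h, k}  B7 = {c, h, j, k}  B8 = {b, c, e, g}
Tree: B1–B2, B2–B3, B3–B4, B1–B5, B5–B6, B6–B7, B4–B8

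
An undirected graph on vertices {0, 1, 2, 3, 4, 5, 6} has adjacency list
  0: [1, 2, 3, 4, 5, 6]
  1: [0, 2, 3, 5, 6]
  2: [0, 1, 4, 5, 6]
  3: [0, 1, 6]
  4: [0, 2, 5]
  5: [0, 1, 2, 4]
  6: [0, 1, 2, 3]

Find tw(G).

3

A width-3 tree decomposition is:
Bags: B1 = {0, 1, 2, 5}  B2 = {0, 2, 4, 5}  B3 = {0, 1, 2, 6}  B4 = {0, 1, 3, 6}
Tree: B1–B2, B1–B3, B3–B4
Every bag has size at most 4, so the width is 4 − 1 = 3 and tw(G) ≤ 3. On the other hand G contains the 4-clique {0, 1, 2, 5}. A clique must lie in a single bag of any decomposition, so no decomposition can have width below 3. Hence tw(G) = 3 exactly.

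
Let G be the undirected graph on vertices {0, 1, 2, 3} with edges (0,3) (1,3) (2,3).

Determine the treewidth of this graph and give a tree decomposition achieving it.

Treewidth 1.
Bags: B1 = {1, 3}  B2 = {2, 3}  B3 = {0, 3}
Tree: B1–B2, B2–B3

The largest bag has 2 vertices, giving width 1; this decomposition certifies tw(G) ≤ 1. G has an edge, so its treewidth is at least 1. Combining the bounds, tw(G) = 1.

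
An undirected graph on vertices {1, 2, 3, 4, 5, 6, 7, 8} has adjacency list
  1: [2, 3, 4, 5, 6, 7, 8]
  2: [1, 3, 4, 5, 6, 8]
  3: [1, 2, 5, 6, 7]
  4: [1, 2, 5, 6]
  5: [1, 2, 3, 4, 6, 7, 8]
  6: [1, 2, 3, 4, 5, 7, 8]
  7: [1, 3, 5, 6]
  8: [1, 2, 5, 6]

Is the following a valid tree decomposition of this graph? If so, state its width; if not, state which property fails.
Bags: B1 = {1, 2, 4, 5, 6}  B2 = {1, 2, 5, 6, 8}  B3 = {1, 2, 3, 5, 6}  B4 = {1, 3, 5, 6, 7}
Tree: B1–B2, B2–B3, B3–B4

Vertex coverage: the bags together contain {1, 2, 3, 4, 5, 6, 7, 8}, the full vertex set. Edge coverage: each edge of G has both endpoints in at least one bag. Running intersection: for every vertex, the bags containing it form a connected subtree. All three properties hold, so this is a valid tree decomposition of width max|bag| − 1 = 4, and hence tw(G) ≤ 4.

Yes; width 4.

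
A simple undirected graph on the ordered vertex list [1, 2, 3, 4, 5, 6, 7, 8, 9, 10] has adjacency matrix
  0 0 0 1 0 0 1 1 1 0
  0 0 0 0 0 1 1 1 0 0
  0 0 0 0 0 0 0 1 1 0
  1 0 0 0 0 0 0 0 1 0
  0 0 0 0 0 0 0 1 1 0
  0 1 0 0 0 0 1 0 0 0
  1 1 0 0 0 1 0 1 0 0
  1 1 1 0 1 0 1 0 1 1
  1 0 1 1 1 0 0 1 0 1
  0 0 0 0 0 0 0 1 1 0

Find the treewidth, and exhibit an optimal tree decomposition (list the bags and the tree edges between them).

Every bag has size at most 3, so the width is 3 − 1 = 2 and tw(G) ≤ 2. Conversely, {1, 8, 9} is a clique of size 3, and the vertices of any clique must share a bag in every tree decomposition; so some bag has ≥ 3 vertices and tw(G) ≥ 2. Combining the bounds, tw(G) = 2.

Treewidth 2.
One optimal decomposition is:
Bags: B1 = {1, 8, 9}  B2 = {1, 7, 8}  B3 = {2, 7, 8}  B4 = {5, 8, 9}  B5 = {3, 8, 9}  B6 = {1, 4, 9}  B7 = {2, 6, 7}  B8 = {8, 9, 10}
Tree: B1–B2, B2–B3, B1–B4, B1–B5, B1–B6, B3–B7, B4–B8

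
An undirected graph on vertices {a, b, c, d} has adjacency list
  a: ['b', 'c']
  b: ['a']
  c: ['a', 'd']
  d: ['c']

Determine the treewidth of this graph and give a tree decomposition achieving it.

Every bag has size at most 2, so the width is 2 − 1 = 1 and tw(G) ≤ 1. Since G has at least one edge (e.g. b–a), it is not an edgeless graph, so tw(G) ≥ 1. Therefore the treewidth is 1.

Treewidth 1.
Bags: B1 = {a, b}  B2 = {a, c}  B3 = {c, d}
Tree: B1–B2, B2–B3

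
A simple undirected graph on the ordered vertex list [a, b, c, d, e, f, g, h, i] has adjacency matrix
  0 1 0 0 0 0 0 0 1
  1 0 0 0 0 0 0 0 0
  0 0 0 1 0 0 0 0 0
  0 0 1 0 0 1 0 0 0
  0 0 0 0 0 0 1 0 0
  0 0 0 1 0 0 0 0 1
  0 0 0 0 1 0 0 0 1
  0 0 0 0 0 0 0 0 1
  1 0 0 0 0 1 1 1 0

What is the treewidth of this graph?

1

A width-1 tree decomposition is:
Bags: B1 = {g, i}  B2 = {h, i}  B3 = {a, i}  B4 = {e, g}  B5 = {a, b}  B6 = {f, i}  B7 = {d, f}  B8 = {c, d}
Tree: B1–B2, B2–B3, B1–B4, B3–B5, B1–B6, B6–B7, B7–B8
Every bag has size at most 2, so the width is 2 − 1 = 1 and tw(G) ≤ 1. Since G has at least one edge (e.g. i–g), it is not an edgeless graph, so tw(G) ≥ 1. Hence tw(G) = 1 exactly.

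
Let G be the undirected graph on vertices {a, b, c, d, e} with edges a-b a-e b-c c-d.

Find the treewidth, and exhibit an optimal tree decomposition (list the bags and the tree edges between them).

The largest bag has 2 vertices, giving width 1; this decomposition certifies tw(G) ≤ 1. Any graph with an edge has treewidth ≥ 1, and G has the edge d–c. Hence tw(G) = 1 exactly.

Treewidth 1.
One optimal decomposition is:
Bags: B1 = {c, d}  B2 = {b, c}  B3 = {a, b}  B4 = {a, e}
Tree: B1–B2, B2–B3, B3–B4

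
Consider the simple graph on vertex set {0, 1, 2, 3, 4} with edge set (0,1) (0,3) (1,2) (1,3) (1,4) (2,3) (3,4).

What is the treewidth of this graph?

2

A width-2 tree decomposition is:
Bags: B1 = {1, 3, 4}  B2 = {1, 2, 3}  B3 = {0, 1, 3}
Tree: B1–B2, B1–B3
Each bag holds 3 vertices, so the decomposition has width 2, which upper-bounds the treewidth. For the lower bound, the 3 vertices {0, 1, 3} are pairwise adjacent, and any tree decomposition puts a clique entirely inside one bag — forcing width ≥ 2. Hence tw(G) = 2 exactly.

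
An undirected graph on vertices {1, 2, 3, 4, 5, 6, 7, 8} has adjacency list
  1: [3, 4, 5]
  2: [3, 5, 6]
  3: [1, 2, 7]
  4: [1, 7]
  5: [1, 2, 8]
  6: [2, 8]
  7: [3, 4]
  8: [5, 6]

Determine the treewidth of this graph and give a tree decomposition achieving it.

Treewidth 2.
One such decomposition:
Bags: B1 = {3, 4, 7}  B2 = {1, 3, 4}  B3 = {1, 2, 3}  B4 = {1, 2, 5}  B5 = {2, 5, 6}  B6 = {5, 6, 8}
Tree: B1–B2, B2–B3, B3–B4, B4–B5, B5–B6

The largest bag has 3 vertices, giving width 2; this decomposition certifies tw(G) ≤ 2. Since 7–4–1–3–7 is a cycle in G, G is not acyclic. Forests are exactly the graphs of treewidth ≤ 1, so tw(G) ≥ 2. Therefore the treewidth is 2.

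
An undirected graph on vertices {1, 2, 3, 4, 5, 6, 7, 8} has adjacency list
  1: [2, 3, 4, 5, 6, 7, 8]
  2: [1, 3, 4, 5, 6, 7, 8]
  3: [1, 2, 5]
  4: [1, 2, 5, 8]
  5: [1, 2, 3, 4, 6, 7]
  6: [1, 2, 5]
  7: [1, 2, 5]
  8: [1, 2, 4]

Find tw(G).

A width-3 tree decomposition is:
Bags: B1 = {1, 2, 3, 5}  B2 = {1, 2, 4, 5}  B3 = {1, 2, 5, 7}  B4 = {1, 2, 4, 8}  B5 = {1, 2, 5, 6}
Tree: B1–B2, B2–B3, B2–B4, B1–B5
The largest bag has 4 vertices, giving width 3; this decomposition certifies tw(G) ≤ 3. On the other hand G contains the 4-clique {1, 2, 4, 8}. A clique must lie in a single bag of any decomposition, so no decomposition can have width below 3. The upper and lower bounds meet at 3, so that is the treewidth.

3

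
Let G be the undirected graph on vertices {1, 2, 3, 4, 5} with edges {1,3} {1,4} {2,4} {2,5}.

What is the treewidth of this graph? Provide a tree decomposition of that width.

Treewidth 1.
One optimal decomposition is:
Bags: B1 = {2, 4}  B2 = {1, 4}  B3 = {2, 5}  B4 = {1, 3}
Tree: B1–B2, B1–B3, B2–B4

Every bag has size at most 2, so the width is 2 − 1 = 1 and tw(G) ≤ 1. Any graph with an edge has treewidth ≥ 1, and G has the edge 2–4. The upper and lower bounds meet at 1, so that is the treewidth.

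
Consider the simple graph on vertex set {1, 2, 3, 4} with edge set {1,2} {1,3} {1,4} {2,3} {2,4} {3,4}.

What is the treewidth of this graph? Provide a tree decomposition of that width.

Treewidth 3.
One optimal decomposition is:
Bags: B1 = {1, 2, 3, 4}
Tree: (single bag)

A single bag containing all 4 vertices is trivially a valid decomposition of width 3. For the lower bound, the 4 vertices {1, 2, 3, 4} are pairwise adjacent, and any tree decomposition puts a clique entirely inside one bag — forcing width ≥ 3. Therefore the treewidth is 3.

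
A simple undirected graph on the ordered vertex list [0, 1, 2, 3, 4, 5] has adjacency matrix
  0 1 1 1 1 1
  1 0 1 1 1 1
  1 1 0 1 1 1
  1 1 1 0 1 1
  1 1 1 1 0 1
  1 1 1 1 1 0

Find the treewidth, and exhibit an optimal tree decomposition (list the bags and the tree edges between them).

Treewidth 5.
One optimal decomposition is:
Bags: B1 = {0, 1, 2, 3, 4, 5}
Tree: (single bag)

A single bag containing all 6 vertices is trivially a valid decomposition of width 5. On the other hand G contains the 6-clique {0, 1, 2, 3, 4, 5}. A clique must lie in a single bag of any decomposition, so no decomposition can have width below 5. The upper and lower bounds meet at 5, so that is the treewidth.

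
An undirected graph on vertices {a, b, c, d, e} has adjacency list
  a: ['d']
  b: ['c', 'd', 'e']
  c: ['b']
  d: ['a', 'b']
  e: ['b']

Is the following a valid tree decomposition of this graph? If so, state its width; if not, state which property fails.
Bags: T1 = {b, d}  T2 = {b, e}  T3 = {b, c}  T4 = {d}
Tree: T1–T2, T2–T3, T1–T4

A tree decomposition must satisfy three properties: every vertex lies in some bag; for every edge, both endpoints lie together in some bag; and for every vertex, the bags containing it form a connected subtree. Here vertex a appears in no bag, so the decomposition is invalid.

No — vertex a appears in no bag.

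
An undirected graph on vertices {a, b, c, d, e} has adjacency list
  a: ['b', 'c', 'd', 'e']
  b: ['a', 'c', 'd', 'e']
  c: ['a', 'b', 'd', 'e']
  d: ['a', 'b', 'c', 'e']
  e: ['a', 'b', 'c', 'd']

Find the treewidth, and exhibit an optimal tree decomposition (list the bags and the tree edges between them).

Treewidth 4.
Bags: B1 = {a, b, c, d, e}
Tree: (single bag)

With just one bag of size 5, the width is 5 − 1 = 4, so tw(G) ≤ 4. On the other hand G contains the 5-clique {a, b, c, d, e}. A clique must lie in a single bag of any decomposition, so no decomposition can have width below 4. The upper and lower bounds meet at 4, so that is the treewidth.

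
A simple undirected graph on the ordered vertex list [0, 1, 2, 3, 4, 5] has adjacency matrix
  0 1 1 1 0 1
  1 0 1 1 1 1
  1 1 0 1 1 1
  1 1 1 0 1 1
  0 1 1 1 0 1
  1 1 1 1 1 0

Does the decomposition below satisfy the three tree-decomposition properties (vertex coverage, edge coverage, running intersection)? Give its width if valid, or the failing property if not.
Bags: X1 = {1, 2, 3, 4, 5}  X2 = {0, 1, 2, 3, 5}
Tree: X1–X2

Yes; width 4.

Vertex coverage: the bags together contain {0, 1, 2, 3, 4, 5}, the full vertex set. Edge coverage: each edge of G has both endpoints in at least one bag. Running intersection: for every vertex, the bags containing it form a connected subtree. All three properties hold, so this is a valid tree decomposition of width max|bag| − 1 = 4, and hence tw(G) ≤ 4.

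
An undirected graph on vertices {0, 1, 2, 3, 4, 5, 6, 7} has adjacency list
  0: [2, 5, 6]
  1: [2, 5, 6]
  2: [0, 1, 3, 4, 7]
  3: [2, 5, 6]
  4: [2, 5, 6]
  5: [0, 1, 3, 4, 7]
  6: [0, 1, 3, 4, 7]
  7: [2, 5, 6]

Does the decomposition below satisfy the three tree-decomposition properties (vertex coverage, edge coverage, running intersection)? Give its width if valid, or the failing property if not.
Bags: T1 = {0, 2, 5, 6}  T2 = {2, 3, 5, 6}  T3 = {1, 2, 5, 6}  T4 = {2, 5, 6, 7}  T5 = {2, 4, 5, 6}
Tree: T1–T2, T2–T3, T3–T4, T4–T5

Yes; width 3.

Checking the three conditions: (i) the bags cover all of {0, 1, 2, 3, 4, 5, 6, 7}; (ii) for each edge, some bag contains both endpoints; (iii) the bags containing any fixed vertex form a subtree. All hold, so the decomposition is valid with width 4 − 1 = 3.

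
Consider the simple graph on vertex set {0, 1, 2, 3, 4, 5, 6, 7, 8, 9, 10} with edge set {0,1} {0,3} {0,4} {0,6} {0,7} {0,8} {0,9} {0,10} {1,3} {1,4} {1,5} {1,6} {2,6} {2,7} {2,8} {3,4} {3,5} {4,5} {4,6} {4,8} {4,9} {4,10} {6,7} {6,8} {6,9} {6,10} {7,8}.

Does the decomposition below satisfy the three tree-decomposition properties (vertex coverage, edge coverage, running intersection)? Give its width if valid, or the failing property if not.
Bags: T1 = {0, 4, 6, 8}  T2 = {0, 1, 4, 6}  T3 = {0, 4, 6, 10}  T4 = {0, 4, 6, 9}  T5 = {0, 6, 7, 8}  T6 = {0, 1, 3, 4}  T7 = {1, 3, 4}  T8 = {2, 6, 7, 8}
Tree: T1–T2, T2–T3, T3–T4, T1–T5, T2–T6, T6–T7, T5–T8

No — vertex 5 appears in no bag.

A tree decomposition must satisfy three properties: every vertex lies in some bag; for every edge, both endpoints lie together in some bag; and for every vertex, the bags containing it form a connected subtree. Here vertex 5 appears in no bag, so the decomposition is invalid.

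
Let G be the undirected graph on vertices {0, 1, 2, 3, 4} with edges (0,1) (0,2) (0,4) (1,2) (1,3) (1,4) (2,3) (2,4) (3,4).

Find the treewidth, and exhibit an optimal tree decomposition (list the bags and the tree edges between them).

Treewidth 3.
One optimal decomposition is:
Bags: B1 = {1, 2, 3, 4}  B2 = {0, 1, 2, 4}
Tree: B1–B2

Every bag has size at most 4, so the width is 4 − 1 = 3 and tw(G) ≤ 3. For the lower bound, the 4 vertices {0, 1, 2, 4} are pairwise adjacent, and any tree decomposition puts a clique entirely inside one bag — forcing width ≥ 3. The upper and lower bounds meet at 3, so that is the treewidth.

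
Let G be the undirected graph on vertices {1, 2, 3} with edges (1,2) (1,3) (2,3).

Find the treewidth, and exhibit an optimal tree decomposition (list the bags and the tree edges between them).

Treewidth 2.
Bags: B1 = {1, 2, 3}
Tree: (single bag)

A single bag containing all 3 vertices is trivially a valid decomposition of width 2. Conversely, {1, 2, 3} is a clique of size 3, and the vertices of any clique must share a bag in every tree decomposition; so some bag has ≥ 3 vertices and tw(G) ≥ 2. The upper and lower bounds meet at 2, so that is the treewidth.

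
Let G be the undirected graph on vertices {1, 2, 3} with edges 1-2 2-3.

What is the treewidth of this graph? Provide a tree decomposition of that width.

Every bag has size at most 2, so the width is 2 − 1 = 1 and tw(G) ≤ 1. Any graph with an edge has treewidth ≥ 1, and G has the edge 1–2. Combining the bounds, tw(G) = 1.

Treewidth 1.
Bags: B1 = {1, 2}  B2 = {2, 3}
Tree: B1–B2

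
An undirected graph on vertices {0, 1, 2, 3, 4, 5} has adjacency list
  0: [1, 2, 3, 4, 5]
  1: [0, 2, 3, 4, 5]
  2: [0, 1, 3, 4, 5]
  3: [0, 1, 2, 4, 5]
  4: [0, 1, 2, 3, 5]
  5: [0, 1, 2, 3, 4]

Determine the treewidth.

A width-5 tree decomposition is:
Bags: B1 = {0, 1, 2, 3, 4, 5}
Tree: (single bag)
A single bag containing all 6 vertices is trivially a valid decomposition of width 5. For the lower bound, the 6 vertices {0, 1, 2, 3, 4, 5} are pairwise adjacent, and any tree decomposition puts a clique entirely inside one bag — forcing width ≥ 5. Hence tw(G) = 5 exactly.

5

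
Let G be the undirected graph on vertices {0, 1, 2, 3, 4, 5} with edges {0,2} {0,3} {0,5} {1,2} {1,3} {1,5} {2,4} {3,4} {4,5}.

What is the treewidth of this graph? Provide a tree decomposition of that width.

Every bag has size at most 4, so the width is 4 − 1 = 3 and tw(G) ≤ 3. For the lower bound: the 4 vertex sets {2,4}, {1,3}, {5}, {0} are disjoint, each induces a connected subgraph, and every pair is joined by at least one edge of G. Contracting each set to a single vertex therefore yields K_{4} as a minor, and since treewidth is minor-monotone, tw(G) ≥ tw(K_{4}) = 3. Hence tw(G) = 3 exactly.

Treewidth 3.
Bags: B1 = {2, 3, 4, 5}  B2 = {1, 2, 3, 5}  B3 = {0, 2, 3, 5}
Tree: B1–B2, B2–B3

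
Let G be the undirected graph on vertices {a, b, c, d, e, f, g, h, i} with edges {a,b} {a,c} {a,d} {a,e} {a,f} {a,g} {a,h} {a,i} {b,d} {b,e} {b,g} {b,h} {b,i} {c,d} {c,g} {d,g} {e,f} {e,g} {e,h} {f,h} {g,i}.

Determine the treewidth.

A width-3 tree decomposition is:
Bags: B1 = {a, b, d, g}  B2 = {a, b, e, g}  B3 = {a, c, d, g}  B4 = {a, b, g, i}  B5 = {a, b, e, h}  B6 = {a, e, f, h}
Tree: B1–B2, B1–B3, B2–B4, B2–B5, B5–B6
The largest bag has 4 vertices, giving width 3; this decomposition certifies tw(G) ≤ 3. Conversely, {a, c, d, g} is a clique of size 4, and the vertices of any clique must share a bag in every tree decomposition; so some bag has ≥ 4 vertices and tw(G) ≥ 3. The upper and lower bounds meet at 3, so that is the treewidth.

3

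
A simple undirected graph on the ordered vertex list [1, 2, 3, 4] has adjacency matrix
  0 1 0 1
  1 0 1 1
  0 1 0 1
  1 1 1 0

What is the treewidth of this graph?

A width-2 tree decomposition is:
Bags: B1 = {1, 2, 4}  B2 = {2, 3, 4}
Tree: B1–B2
The largest bag has 3 vertices, giving width 2; this decomposition certifies tw(G) ≤ 2. Conversely, {1, 2, 4} is a clique of size 3, and the vertices of any clique must share a bag in every tree decomposition; so some bag has ≥ 3 vertices and tw(G) ≥ 2. The upper and lower bounds meet at 2, so that is the treewidth.

2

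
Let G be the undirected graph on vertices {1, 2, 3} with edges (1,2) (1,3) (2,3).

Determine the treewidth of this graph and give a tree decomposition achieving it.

Treewidth 2.
Bags: B1 = {1, 2, 3}
Tree: (single bag)

A single bag containing all 3 vertices is trivially a valid decomposition of width 2. Conversely, {1, 2, 3} is a clique of size 3, and the vertices of any clique must share a bag in every tree decomposition; so some bag has ≥ 3 vertices and tw(G) ≥ 2. Combining the bounds, tw(G) = 2.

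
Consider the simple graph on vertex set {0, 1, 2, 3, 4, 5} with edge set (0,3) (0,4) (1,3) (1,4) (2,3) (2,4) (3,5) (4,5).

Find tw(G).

2

A width-2 tree decomposition is:
Bags: B1 = {2, 3, 4}  B2 = {1, 3, 4}  B3 = {0, 3, 4}  B4 = {3, 4, 5}
Tree: B1–B2, B2–B3, B3–B4
Every bag has size at most 3, so the width is 3 − 1 = 2 and tw(G) ≤ 2. For the lower bound, G contains the cycle 4–2–3–1–4, so G is not a forest; only forests have treewidth ≤ 1, hence tw(G) ≥ 2. The upper and lower bounds meet at 2, so that is the treewidth.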